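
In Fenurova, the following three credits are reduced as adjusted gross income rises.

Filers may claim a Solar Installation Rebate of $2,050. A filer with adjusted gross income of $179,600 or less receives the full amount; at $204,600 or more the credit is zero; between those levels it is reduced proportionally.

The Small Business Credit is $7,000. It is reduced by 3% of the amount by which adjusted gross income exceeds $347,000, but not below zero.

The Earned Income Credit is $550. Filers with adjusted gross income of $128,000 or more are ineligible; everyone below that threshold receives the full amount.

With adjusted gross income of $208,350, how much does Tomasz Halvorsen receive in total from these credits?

Solar Installation Rebate: $208,350 is at or above $204,600, so the credit is $0.
Small Business Credit: $208,350 is at or below the $347,000 threshold, so the full $7,000 applies.
Earned Income Credit: $208,350 meets or exceeds the $128,000 cutoff, so the credit is $0.
Total: $0 + $7,000 + $0 = $7,000.

$7,000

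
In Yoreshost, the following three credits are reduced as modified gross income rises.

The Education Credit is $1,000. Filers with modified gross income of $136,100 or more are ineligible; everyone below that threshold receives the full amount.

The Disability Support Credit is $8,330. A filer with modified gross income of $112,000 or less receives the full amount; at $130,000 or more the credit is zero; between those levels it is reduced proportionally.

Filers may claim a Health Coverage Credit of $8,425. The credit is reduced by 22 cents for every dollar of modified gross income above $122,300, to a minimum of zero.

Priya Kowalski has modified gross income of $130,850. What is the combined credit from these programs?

Education Credit: $130,850 is below the $136,100 cutoff, so the full $1,000 applies.
Disability Support Credit: $130,850 is at or above $130,000, so the credit is $0.
Health Coverage Credit: 22% of the $8,550 excess over $122,300 is $1,881; credit = $8,425 − $1,881 = $6,544.
Total: $1,000 + $0 + $6,544 = $7,544.

$7,544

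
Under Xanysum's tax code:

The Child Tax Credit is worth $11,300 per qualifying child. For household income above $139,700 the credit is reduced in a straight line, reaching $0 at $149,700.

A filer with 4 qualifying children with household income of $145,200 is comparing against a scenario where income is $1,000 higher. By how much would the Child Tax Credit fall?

$4,520

At $145,200 — base = 4 × $11,300 = $45,200. $145,200 is $5,500 into a $10,000 phase-out range, leaving 4,500/10,000 of the credit: $45,200 × 4,500/10,000 = $20,340.
At $146,200 — base = 4 × $11,300 = $45,200. $146,200 is $6,500 into a $10,000 phase-out range, leaving 3,500/10,000 of the credit: $45,200 × 3,500/10,000 = $15,820.
Lost: $20,340 − $15,820 = $4,520.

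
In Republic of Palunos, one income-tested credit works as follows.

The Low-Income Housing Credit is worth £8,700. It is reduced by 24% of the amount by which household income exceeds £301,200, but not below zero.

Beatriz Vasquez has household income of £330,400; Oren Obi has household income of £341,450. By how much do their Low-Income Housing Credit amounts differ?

Beatriz (£330,400): Low-Income Housing Credit: 24% of the £29,200 excess over £301,200 is £7,008; credit = £8,700 − £7,008 = £1,692.
Oren (£341,450): Low-Income Housing Credit: 24% of the £40,250 excess over £301,200 is £9,660 ≥ base, so the credit is £0.
Difference: |£1,692 − £0| = £1,692.

£1,692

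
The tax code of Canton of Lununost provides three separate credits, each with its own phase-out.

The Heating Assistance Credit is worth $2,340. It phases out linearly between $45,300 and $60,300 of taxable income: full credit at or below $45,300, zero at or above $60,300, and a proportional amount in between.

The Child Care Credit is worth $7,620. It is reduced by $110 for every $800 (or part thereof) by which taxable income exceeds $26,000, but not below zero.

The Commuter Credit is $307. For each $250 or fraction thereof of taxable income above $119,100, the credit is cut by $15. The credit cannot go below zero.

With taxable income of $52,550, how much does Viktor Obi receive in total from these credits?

$5,396

Heating Assistance Credit: $52,550 is $7,250 into a $15,000 phase-out range, leaving 7,750/15,000 of the credit: $2,340 × 7,750/15,000 = $1,209.
Child Care Credit: income exceeds $26,000 by $26,550, which is 34 full-or-partial $800 increments; reduction = 34 × $110 = $3,740, leaving $3,880.
Commuter Credit: $52,550 is at or below the $119,100 threshold, so the full $307 applies.
Total: $1,209 + $3,880 + $307 = $5,396.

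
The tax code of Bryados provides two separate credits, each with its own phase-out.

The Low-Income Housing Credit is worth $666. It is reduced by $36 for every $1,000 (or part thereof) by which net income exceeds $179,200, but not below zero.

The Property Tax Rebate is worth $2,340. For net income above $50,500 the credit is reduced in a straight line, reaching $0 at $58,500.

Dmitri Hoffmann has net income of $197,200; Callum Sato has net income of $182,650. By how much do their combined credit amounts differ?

Dmitri ($197,200): Low-Income Housing Credit: income exceeds $179,200 by $18,000, which is 18 full-or-partial $1,000 increments; reduction = 18 × $36 = $648, leaving $18. Property Tax Rebate: $197,200 is at or above $58,500, so the credit is $0. total $18 + $0 = $18
Callum ($182,650): Low-Income Housing Credit: income exceeds $179,200 by $3,450, which is 4 full-or-partial $1,000 increments; reduction = 4 × $36 = $144, leaving $522. Property Tax Rebate: $182,650 is at or above $58,500, so the credit is $0. total $522 + $0 = $522
Difference: |$18 − $522| = $504.

$504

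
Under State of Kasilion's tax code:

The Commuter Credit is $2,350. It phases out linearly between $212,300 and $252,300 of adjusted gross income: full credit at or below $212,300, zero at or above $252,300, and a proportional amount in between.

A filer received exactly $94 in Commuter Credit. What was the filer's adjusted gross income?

$250,700

$94 is 94/2,350 of the full $2,350, so 2,256/2,350 of the $40,000 range has been used: income = $212,300 + $40,000 × 2,256/2,350 = $250,700.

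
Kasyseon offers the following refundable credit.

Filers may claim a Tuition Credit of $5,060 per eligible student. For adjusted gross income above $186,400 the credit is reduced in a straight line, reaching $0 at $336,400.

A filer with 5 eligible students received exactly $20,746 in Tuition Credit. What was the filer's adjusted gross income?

$213,400

Full credit = 5 × $5,060 = $25,300.
$20,746 is 20,746/25,300 of the full $25,300, so 4,554/25,300 of the $150,000 range has been used: income = $186,400 + $150,000 × 4,554/25,300 = $213,400.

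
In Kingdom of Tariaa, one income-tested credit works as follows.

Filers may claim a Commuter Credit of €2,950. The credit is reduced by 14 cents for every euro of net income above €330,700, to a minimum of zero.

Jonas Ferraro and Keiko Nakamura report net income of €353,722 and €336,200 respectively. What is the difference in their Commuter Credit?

€2,180

Jonas (€353,722): Commuter Credit: 14% of the €23,022 excess over €330,700 is €3,223.08 ≥ base, so the credit is €0.
Keiko (€336,200): Commuter Credit: 14% of the €5,500 excess over €330,700 is €770; credit = €2,950 − €770 = €2,180.
Difference: |€0 − €2,180| = €2,180.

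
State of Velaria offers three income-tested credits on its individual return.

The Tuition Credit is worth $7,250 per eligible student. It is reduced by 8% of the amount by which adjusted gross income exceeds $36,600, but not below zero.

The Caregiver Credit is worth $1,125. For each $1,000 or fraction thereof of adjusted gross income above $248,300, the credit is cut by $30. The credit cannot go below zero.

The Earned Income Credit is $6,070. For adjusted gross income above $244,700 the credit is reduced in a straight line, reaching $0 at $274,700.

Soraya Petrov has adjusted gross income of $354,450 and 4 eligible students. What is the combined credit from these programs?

$3,572

Tuition Credit: base = 4 × $7,250 = $29,000. 8% of the $317,850 excess over $36,600 is $25,428; credit = $29,000 − $25,428 = $3,572.
Caregiver Credit: income exceeds $248,300 by $106,150 → 107 increments × $30 = $3,210 ≥ base, so the credit is $0.
Earned Income Credit: $354,450 is at or above $274,700, so the credit is $0.
Total: $3,572 + $0 + $0 = $3,572.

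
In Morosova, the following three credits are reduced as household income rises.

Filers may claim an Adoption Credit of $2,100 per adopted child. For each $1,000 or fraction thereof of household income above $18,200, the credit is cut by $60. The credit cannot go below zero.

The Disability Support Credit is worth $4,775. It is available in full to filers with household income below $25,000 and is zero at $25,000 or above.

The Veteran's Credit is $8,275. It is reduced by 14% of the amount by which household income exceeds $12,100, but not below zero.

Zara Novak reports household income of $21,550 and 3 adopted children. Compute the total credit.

Adoption Credit: base = 3 × $2,100 = $6,300. income exceeds $18,200 by $3,350, which is 4 full-or-partial $1,000 increments; reduction = 4 × $60 = $240, leaving $6,060.
Disability Support Credit: $21,550 is below the $25,000 cutoff, so the full $4,775 applies.
Veteran's Credit: 14% of the $9,450 excess over $12,100 is $1,323; credit = $8,275 − $1,323 = $6,952.
Total: $6,060 + $4,775 + $6,952 = $17,787.

$17,787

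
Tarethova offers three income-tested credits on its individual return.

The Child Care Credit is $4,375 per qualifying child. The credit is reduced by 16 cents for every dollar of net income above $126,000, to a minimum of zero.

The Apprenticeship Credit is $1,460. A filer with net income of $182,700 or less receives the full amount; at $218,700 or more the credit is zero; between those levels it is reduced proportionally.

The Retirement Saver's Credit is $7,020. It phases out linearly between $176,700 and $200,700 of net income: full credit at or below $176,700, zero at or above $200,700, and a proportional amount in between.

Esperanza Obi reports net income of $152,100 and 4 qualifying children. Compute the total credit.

Child Care Credit: base = 4 × $4,375 = $17,500. 16% of the $26,100 excess over $126,000 is $4,176; credit = $17,500 − $4,176 = $13,324.
Apprenticeship Credit: $152,100 is at or below the $182,700 threshold, so the full $1,460 applies.
Retirement Saver's Credit: $152,100 is at or below the $176,700 threshold, so the full $7,020 applies.
Total: $13,324 + $1,460 + $7,020 = $21,804.

$21,804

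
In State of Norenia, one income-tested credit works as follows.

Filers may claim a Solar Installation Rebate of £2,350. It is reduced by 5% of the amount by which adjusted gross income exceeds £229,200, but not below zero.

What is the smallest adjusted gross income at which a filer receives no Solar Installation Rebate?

£276,200

The credit falls by 5% of each pound above £229,200, so it reaches zero when the excess is £2,350 / 5% = £47,000: income = £229,200 + £47,000 = £276,200.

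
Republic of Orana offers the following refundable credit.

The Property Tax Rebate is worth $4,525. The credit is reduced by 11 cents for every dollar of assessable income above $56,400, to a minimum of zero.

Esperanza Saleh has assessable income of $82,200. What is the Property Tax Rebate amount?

$1,687

Property Tax Rebate: 11% of the $25,800 excess over $56,400 is $2,838; credit = $4,525 − $2,838 = $1,687.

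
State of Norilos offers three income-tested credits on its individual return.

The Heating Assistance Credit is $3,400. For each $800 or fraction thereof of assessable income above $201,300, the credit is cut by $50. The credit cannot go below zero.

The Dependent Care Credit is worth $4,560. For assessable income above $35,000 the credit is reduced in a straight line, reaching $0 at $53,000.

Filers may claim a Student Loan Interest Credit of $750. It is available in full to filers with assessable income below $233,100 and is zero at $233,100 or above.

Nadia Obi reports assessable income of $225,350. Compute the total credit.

Heating Assistance Credit: income exceeds $201,300 by $24,050, which is 31 full-or-partial $800 increments; reduction = 31 × $50 = $1,550, leaving $1,850.
Dependent Care Credit: $225,350 is at or above $53,000, so the credit is $0.
Student Loan Interest Credit: $225,350 is below the $233,100 cutoff, so the full $750 applies.
Total: $1,850 + $0 + $750 = $2,600.

$2,600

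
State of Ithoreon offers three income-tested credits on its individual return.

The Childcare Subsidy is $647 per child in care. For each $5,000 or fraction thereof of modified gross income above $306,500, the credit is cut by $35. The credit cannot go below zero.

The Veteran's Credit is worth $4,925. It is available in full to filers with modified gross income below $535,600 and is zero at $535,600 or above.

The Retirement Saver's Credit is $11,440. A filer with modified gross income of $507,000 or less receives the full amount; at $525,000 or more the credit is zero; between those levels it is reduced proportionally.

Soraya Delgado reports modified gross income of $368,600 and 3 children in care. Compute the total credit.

Childcare Subsidy: base = 3 × $647 = $1,941. income exceeds $306,500 by $62,100, which is 13 full-or-partial $5,000 increments; reduction = 13 × $35 = $455, leaving $1,486.
Veteran's Credit: $368,600 is below the $535,600 cutoff, so the full $4,925 applies.
Retirement Saver's Credit: $368,600 is at or below the $507,000 threshold, so the full $11,440 applies.
Total: $1,486 + $4,925 + $11,440 = $17,851.

$17,851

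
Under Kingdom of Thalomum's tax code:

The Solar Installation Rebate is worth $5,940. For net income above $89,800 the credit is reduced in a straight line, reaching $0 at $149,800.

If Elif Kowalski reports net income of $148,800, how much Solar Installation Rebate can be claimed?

$99

Solar Installation Rebate: $148,800 is $59,000 into a $60,000 phase-out range, leaving 1,000/60,000 of the credit: $5,940 × 1,000/60,000 = $99.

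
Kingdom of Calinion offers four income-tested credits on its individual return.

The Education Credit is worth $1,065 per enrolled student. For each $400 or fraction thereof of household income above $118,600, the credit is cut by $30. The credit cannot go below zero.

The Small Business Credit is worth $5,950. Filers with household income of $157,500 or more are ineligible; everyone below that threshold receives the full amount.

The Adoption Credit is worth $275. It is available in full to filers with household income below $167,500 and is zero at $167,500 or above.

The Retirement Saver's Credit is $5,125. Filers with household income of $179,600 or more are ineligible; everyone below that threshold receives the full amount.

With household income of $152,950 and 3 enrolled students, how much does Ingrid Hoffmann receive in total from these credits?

Education Credit: base = 3 × $1,065 = $3,195. income exceeds $118,600 by $34,350, which is 86 full-or-partial $400 increments; reduction = 86 × $30 = $2,580, leaving $615.
Small Business Credit: $152,950 is below the $157,500 cutoff, so the full $5,950 applies.
Adoption Credit: $152,950 is below the $167,500 cutoff, so the full $275 applies.
Retirement Saver's Credit: $152,950 is below the $179,600 cutoff, so the full $5,125 applies.
Total: $615 + $5,950 + $275 + $5,125 = $11,965.

$11,965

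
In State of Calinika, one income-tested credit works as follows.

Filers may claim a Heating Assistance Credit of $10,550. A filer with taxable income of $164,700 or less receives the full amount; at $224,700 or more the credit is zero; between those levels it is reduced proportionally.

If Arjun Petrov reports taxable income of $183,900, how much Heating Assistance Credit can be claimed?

$7,174

Heating Assistance Credit: $183,900 is $19,200 into a $60,000 phase-out range, leaving 40,800/60,000 of the credit: $10,550 × 40,800/60,000 = $7,174.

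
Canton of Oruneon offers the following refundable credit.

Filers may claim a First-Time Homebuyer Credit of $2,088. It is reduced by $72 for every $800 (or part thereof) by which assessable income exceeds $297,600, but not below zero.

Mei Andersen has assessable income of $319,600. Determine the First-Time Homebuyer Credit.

$72

First-Time Homebuyer Credit: income exceeds $297,600 by $22,000, which is 28 full-or-partial $800 increments; reduction = 28 × $72 = $2,016, leaving $72.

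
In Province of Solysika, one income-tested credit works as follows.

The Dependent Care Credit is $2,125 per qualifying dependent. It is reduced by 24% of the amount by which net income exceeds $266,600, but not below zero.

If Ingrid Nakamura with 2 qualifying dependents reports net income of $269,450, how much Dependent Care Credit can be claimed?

Dependent Care Credit: base = 2 × $2,125 = $4,250. 24% of the $2,850 excess over $266,600 is $684; credit = $4,250 − $684 = $3,566.

$3,566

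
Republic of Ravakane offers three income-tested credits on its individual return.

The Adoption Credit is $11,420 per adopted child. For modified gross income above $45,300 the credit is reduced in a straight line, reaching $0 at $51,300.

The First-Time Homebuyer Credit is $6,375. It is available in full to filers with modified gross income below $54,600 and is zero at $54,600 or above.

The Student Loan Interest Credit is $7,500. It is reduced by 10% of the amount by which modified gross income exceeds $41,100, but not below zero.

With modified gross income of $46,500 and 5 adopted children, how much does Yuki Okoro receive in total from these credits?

$59,015

Adoption Credit: base = 5 × $11,420 = $57,100. $46,500 is $1,200 into a $6,000 phase-out range, leaving 4,800/6,000 of the credit: $57,100 × 4,800/6,000 = $45,680.
First-Time Homebuyer Credit: $46,500 is below the $54,600 cutoff, so the full $6,375 applies.
Student Loan Interest Credit: 10% of the $5,400 excess over $41,100 is $540; credit = $7,500 − $540 = $6,960.
Total: $45,680 + $6,375 + $6,960 = $59,015.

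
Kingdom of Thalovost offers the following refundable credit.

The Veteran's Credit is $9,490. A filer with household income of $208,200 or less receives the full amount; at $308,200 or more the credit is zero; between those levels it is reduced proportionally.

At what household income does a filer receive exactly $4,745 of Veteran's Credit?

$258,200

$4,745 is 4,745/9,490 of the full $9,490, so 4,745/9,490 of the $100,000 range has been used: income = $208,200 + $100,000 × 4,745/9,490 = $258,200.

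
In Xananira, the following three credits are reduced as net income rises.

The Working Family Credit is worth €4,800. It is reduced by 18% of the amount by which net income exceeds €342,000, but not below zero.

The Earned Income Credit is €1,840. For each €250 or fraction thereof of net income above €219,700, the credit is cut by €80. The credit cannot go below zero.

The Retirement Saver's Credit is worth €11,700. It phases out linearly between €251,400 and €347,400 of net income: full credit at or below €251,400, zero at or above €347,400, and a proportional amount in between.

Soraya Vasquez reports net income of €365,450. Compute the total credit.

Working Family Credit: 18% of the €23,450 excess over €342,000 is €4,221; credit = €4,800 − €4,221 = €579.
Earned Income Credit: income exceeds €219,700 by €145,750 → 583 increments × €80 = €46,640 ≥ base, so the credit is €0.
Retirement Saver's Credit: €365,450 is at or above €347,400, so the credit is €0.
Total: €579 + €0 + €0 = €579.

€579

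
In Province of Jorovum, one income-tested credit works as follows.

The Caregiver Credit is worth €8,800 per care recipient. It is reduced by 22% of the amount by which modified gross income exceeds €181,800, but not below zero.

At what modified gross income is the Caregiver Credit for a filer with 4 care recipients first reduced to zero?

€341,800

Full credit = 4 × €8,800 = €35,200.
The credit falls by 22% of each euro above €181,800, so it reaches zero when the excess is €35,200 / 22% = €160,000: income = €181,800 + €160,000 = €341,800.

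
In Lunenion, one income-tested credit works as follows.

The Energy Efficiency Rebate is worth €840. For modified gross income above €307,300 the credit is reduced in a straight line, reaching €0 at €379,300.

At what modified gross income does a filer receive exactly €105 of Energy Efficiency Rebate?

€370,300

€105 is 105/840 of the full €840, so 735/840 of the €72,000 range has been used: income = €307,300 + €72,000 × 735/840 = €370,300.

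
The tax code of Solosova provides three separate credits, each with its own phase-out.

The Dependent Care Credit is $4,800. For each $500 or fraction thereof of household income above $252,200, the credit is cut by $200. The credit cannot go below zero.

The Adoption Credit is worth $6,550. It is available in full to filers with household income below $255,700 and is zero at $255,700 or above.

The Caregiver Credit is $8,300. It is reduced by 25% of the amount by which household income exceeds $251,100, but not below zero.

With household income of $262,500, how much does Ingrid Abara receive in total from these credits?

$6,050

Dependent Care Credit: income exceeds $252,200 by $10,300, which is 21 full-or-partial $500 increments; reduction = 21 × $200 = $4,200, leaving $600.
Adoption Credit: $262,500 meets or exceeds the $255,700 cutoff, so the credit is $0.
Caregiver Credit: 25% of the $11,400 excess over $251,100 is $2,850; credit = $8,300 − $2,850 = $5,450.
Total: $600 + $0 + $5,450 = $6,050.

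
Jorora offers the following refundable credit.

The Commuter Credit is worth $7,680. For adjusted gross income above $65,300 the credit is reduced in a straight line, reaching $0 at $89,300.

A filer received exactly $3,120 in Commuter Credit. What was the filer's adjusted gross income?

$3,120 is 3,120/7,680 of the full $7,680, so 4,560/7,680 of the $24,000 range has been used: income = $65,300 + $24,000 × 4,560/7,680 = $79,550.

$79,550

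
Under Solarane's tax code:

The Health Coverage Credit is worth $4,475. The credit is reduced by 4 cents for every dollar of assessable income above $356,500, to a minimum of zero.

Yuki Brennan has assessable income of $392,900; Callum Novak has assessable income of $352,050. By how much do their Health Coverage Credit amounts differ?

$1,456

Yuki ($392,900): Health Coverage Credit: 4% of the $36,400 excess over $356,500 is $1,456; credit = $4,475 − $1,456 = $3,019.
Callum ($352,050): Health Coverage Credit: $352,050 is at or below the $356,500 threshold, so the full $4,475 applies.
Difference: |$3,019 − $4,475| = $1,456.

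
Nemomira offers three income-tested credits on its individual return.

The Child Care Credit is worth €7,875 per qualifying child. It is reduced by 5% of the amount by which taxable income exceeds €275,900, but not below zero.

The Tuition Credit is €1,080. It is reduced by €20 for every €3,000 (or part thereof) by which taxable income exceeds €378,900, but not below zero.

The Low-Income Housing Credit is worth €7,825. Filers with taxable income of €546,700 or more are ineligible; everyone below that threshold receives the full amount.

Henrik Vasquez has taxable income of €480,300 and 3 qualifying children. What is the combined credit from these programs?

€21,630

Child Care Credit: base = 3 × €7,875 = €23,625. 5% of the €204,400 excess over €275,900 is €10,220; credit = €23,625 − €10,220 = €13,405.
Tuition Credit: income exceeds €378,900 by €101,400, which is 34 full-or-partial €3,000 increments; reduction = 34 × €20 = €680, leaving €400.
Low-Income Housing Credit: €480,300 is below the €546,700 cutoff, so the full €7,825 applies.
Total: €13,405 + €400 + €7,825 = €21,630.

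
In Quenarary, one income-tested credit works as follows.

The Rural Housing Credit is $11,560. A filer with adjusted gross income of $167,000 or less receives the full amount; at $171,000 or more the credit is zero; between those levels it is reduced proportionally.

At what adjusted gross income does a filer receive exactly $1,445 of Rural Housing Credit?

$170,500

$1,445 is 1,445/11,560 of the full $11,560, so 10,115/11,560 of the $4,000 range has been used: income = $167,000 + $4,000 × 10,115/11,560 = $170,500.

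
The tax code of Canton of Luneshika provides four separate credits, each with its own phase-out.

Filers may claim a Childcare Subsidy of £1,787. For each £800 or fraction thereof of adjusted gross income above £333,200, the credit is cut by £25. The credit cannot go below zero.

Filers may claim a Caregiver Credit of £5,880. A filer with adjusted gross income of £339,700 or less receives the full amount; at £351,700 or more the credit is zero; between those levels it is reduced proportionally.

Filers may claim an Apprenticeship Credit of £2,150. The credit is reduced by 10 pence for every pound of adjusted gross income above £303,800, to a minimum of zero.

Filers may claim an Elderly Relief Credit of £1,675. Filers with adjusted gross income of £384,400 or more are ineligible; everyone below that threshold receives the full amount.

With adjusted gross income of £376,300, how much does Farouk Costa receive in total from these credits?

£2,112

Childcare Subsidy: income exceeds £333,200 by £43,100, which is 54 full-or-partial £800 increments; reduction = 54 × £25 = £1,350, leaving £437.
Caregiver Credit: £376,300 is at or above £351,700, so the credit is £0.
Apprenticeship Credit: 10% of the £72,500 excess over £303,800 is £7,250 ≥ base, so the credit is £0.
Elderly Relief Credit: £376,300 is below the £384,400 cutoff, so the full £1,675 applies.
Total: £437 + £0 + £0 + £1,675 = £2,112.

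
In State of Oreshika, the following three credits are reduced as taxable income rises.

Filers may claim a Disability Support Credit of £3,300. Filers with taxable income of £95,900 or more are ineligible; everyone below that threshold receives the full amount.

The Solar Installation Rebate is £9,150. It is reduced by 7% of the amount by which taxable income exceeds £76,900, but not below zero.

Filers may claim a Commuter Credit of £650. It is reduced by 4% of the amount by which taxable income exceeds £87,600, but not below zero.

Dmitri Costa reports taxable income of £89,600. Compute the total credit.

Disability Support Credit: £89,600 is below the £95,900 cutoff, so the full £3,300 applies.
Solar Installation Rebate: 7% of the £12,700 excess over £76,900 is £889; credit = £9,150 − £889 = £8,261.
Commuter Credit: 4% of the £2,000 excess over £87,600 is £80; credit = £650 − £80 = £570.
Total: £3,300 + £8,261 + £570 = £12,131.

£12,131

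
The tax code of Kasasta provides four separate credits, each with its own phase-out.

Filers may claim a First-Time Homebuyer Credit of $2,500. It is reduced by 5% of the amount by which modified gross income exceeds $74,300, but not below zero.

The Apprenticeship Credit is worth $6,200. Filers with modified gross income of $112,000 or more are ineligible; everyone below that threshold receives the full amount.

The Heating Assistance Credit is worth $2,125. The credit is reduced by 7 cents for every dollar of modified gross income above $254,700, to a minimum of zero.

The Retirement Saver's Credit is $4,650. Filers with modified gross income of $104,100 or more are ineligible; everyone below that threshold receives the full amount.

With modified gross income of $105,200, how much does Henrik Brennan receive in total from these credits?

$9,280

First-Time Homebuyer Credit: 5% of the $30,900 excess over $74,300 is $1,545; credit = $2,500 − $1,545 = $955.
Apprenticeship Credit: $105,200 is below the $112,000 cutoff, so the full $6,200 applies.
Heating Assistance Credit: $105,200 is at or below the $254,700 threshold, so the full $2,125 applies.
Retirement Saver's Credit: $105,200 meets or exceeds the $104,100 cutoff, so the credit is $0.
Total: $955 + $6,200 + $2,125 + $0 = $9,280.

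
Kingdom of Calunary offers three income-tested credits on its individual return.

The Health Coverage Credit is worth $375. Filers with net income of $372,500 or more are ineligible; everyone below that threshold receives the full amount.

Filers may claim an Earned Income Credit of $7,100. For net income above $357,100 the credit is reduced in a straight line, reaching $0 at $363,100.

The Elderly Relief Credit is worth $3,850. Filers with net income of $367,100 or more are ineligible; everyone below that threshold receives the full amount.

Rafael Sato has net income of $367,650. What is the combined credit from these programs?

$375

Health Coverage Credit: $367,650 is below the $372,500 cutoff, so the full $375 applies.
Earned Income Credit: $367,650 is at or above $363,100, so the credit is $0.
Elderly Relief Credit: $367,650 meets or exceeds the $367,100 cutoff, so the credit is $0.
Total: $375 + $0 + $0 = $375.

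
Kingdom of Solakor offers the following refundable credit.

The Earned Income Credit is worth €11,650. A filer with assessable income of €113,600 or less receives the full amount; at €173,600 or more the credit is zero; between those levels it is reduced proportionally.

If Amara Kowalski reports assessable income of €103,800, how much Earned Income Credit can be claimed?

€11,650

Earned Income Credit: €103,800 is at or below the €113,600 threshold, so the full €11,650 applies.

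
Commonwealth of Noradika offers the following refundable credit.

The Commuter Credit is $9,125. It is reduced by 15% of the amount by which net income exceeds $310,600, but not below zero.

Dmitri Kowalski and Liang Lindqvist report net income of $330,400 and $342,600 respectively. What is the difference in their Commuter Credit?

Dmitri ($330,400): Commuter Credit: 15% of the $19,800 excess over $310,600 is $2,970; credit = $9,125 − $2,970 = $6,155.
Liang ($342,600): Commuter Credit: 15% of the $32,000 excess over $310,600 is $4,800; credit = $9,125 − $4,800 = $4,325.
Difference: |$6,155 − $4,325| = $1,830.

$1,830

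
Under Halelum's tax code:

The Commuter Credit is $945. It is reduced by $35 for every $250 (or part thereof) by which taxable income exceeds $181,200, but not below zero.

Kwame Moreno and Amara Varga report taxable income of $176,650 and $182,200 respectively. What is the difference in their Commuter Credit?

Kwame ($176,650): Commuter Credit: $176,650 is at or below the $181,200 threshold, so the full $945 applies.
Amara ($182,200): Commuter Credit: income exceeds $181,200 by $1,000, which is 4 full-or-partial $250 increments; reduction = 4 × $35 = $140, leaving $805.
Difference: |$945 − $805| = $140.

$140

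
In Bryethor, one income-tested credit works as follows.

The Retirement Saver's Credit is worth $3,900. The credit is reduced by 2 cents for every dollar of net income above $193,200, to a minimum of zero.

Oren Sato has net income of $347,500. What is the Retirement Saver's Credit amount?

Retirement Saver's Credit: 2% of the $154,300 excess over $193,200 is $3,086; credit = $3,900 − $3,086 = $814.

$814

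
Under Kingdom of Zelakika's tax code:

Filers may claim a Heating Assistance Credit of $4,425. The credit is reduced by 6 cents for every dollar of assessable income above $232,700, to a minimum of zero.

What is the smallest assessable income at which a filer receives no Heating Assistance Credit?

$306,450

The credit falls by 6% of each dollar above $232,700, so it reaches zero when the excess is $4,425 / 6% = $73,750: income = $232,700 + $73,750 = $306,450.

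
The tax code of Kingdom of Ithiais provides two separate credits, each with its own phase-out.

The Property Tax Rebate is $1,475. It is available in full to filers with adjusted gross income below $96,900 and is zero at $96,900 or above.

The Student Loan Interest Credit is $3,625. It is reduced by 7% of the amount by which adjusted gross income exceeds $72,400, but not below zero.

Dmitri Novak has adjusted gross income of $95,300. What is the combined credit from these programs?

$3,497

Property Tax Rebate: $95,300 is below the $96,900 cutoff, so the full $1,475 applies.
Student Loan Interest Credit: 7% of the $22,900 excess over $72,400 is $1,603; credit = $3,625 − $1,603 = $2,022.
Total: $1,475 + $2,022 = $3,497.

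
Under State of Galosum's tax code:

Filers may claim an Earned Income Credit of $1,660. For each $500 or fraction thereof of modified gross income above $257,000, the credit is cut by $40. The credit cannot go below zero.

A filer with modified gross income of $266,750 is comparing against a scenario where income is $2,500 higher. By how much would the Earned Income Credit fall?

At $266,750 — income exceeds $257,000 by $9,750, which is 20 full-or-partial $500 increments; reduction = 20 × $40 = $800, leaving $860.
At $269,250 — income exceeds $257,000 by $12,250, which is 25 full-or-partial $500 increments; reduction = 25 × $40 = $1,000, leaving $660.
Lost: $860 − $660 = $200.

$200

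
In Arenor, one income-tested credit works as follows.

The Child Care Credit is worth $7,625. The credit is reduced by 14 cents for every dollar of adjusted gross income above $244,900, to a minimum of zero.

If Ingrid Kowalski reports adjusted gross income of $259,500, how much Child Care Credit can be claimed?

Child Care Credit: 14% of the $14,600 excess over $244,900 is $2,044; credit = $7,625 − $2,044 = $5,581.

$5,581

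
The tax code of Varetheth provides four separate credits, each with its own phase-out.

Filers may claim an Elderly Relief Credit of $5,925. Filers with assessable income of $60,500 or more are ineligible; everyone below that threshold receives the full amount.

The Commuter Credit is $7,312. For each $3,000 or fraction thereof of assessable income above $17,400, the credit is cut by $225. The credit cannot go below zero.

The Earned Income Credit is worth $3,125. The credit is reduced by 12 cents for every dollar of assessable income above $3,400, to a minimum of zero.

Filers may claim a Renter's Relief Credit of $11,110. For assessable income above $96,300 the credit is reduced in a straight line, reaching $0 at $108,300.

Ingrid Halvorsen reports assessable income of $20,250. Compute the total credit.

$25,225

Elderly Relief Credit: $20,250 is below the $60,500 cutoff, so the full $5,925 applies.
Commuter Credit: income exceeds $17,400 by $2,850, which is 1 full-or-partial $3,000 increment; reduction = 1 × $225 = $225, leaving $7,087.
Earned Income Credit: 12% of the $16,850 excess over $3,400 is $2,022; credit = $3,125 − $2,022 = $1,103.
Renter's Relief Credit: $20,250 is at or below the $96,300 threshold, so the full $11,110 applies.
Total: $5,925 + $7,087 + $1,103 + $11,110 = $25,225.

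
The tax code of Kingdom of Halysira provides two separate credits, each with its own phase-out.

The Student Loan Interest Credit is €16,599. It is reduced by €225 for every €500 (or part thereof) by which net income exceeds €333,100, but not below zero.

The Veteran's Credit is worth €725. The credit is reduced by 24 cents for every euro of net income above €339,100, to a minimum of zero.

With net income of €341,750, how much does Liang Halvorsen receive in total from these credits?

€12,638

Student Loan Interest Credit: income exceeds €333,100 by €8,650, which is 18 full-or-partial €500 increments; reduction = 18 × €225 = €4,050, leaving €12,549.
Veteran's Credit: 24% of the €2,650 excess over €339,100 is €636; credit = €725 − €636 = €89.
Total: €12,549 + €89 = €12,638.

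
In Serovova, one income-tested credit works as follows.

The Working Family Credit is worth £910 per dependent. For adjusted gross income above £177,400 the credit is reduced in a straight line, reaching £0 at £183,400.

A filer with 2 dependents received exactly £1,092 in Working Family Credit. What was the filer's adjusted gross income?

£179,800

Full credit = 2 × £910 = £1,820.
£1,092 is 1,092/1,820 of the full £1,820, so 728/1,820 of the £6,000 range has been used: income = £177,400 + £6,000 × 728/1,820 = £179,800.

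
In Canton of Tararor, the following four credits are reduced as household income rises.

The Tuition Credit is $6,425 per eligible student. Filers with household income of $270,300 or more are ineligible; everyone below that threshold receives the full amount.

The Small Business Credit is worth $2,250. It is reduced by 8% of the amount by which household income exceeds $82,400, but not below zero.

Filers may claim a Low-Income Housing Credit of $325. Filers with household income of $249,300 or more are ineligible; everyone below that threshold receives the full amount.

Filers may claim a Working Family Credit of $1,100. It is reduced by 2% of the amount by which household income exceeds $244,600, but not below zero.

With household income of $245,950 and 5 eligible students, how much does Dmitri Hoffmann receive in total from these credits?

$33,523

Tuition Credit: base = 5 × $6,425 = $32,125. $245,950 is below the $270,300 cutoff, so the full $32,125 applies.
Small Business Credit: 8% of the $163,550 excess over $82,400 is $13,084 ≥ base, so the credit is $0.
Low-Income Housing Credit: $245,950 is below the $249,300 cutoff, so the full $325 applies.
Working Family Credit: 2% of the $1,350 excess over $244,600 is $27; credit = $1,100 − $27 = $1,073.
Total: $32,125 + $0 + $325 + $1,073 = $33,523.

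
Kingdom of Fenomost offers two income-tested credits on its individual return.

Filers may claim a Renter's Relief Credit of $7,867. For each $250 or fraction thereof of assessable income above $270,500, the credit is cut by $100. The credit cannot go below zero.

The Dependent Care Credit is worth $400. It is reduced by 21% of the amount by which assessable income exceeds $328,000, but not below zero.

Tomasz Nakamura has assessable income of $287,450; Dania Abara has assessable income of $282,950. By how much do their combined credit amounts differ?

Tomasz ($287,450): Renter's Relief Credit: income exceeds $270,500 by $16,950, which is 68 full-or-partial $250 increments; reduction = 68 × $100 = $6,800, leaving $1,067. Dependent Care Credit: $287,450 is at or below the $328,000 threshold, so the full $400 applies. total $1,067 + $400 = $1,467
Dania ($282,950): Renter's Relief Credit: income exceeds $270,500 by $12,450, which is 50 full-or-partial $250 increments; reduction = 50 × $100 = $5,000, leaving $2,867. Dependent Care Credit: $282,950 is at or below the $328,000 threshold, so the full $400 applies. total $2,867 + $400 = $3,267
Difference: |$1,467 − $3,267| = $1,800.

$1,800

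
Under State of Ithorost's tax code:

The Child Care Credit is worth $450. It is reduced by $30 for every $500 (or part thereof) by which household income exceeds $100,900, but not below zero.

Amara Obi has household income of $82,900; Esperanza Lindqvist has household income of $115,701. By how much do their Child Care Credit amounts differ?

Amara ($82,900): Child Care Credit: $82,900 is at or below the $100,900 threshold, so the full $450 applies.
Esperanza ($115,701): Child Care Credit: income exceeds $100,900 by $14,801 → 30 increments × $30 = $900 ≥ base, so the credit is $0.
Difference: |$450 − $0| = $450.

$450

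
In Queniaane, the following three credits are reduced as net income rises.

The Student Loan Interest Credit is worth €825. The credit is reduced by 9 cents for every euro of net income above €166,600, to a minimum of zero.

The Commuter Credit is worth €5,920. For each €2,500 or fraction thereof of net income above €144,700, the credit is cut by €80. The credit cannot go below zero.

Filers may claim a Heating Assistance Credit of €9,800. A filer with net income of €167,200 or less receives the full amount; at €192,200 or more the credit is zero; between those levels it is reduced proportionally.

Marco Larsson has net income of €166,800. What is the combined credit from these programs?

€15,807

Student Loan Interest Credit: 9% of the €200 excess over €166,600 is €18; credit = €825 − €18 = €807.
Commuter Credit: income exceeds €144,700 by €22,100, which is 9 full-or-partial €2,500 increments; reduction = 9 × €80 = €720, leaving €5,200.
Heating Assistance Credit: €166,800 is at or below the €167,200 threshold, so the full €9,800 applies.
Total: €807 + €5,200 + €9,800 = €15,807.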